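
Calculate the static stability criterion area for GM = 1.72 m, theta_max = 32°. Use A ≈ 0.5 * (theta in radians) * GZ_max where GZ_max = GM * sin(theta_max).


Formula: GZ_max = GM * sin(theta); Area = 0.5 * theta_rad * GZ_max
Step 1 — GZ_max = 1.72 * sin(32°) = 1.72 * 0.529919 = 0.911461 m
Step 2 — theta_rad = 32 * pi/180 = 0.558505 rad
Step 3 — Area = 0.5 * 0.558505 * 0.911461 ≈ 0.25453 m·rad (5 s.f.)

0.25453 m·rad


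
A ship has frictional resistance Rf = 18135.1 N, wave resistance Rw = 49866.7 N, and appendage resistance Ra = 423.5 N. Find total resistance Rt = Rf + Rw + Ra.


Formula: Rt = Rf + Rw + Ra
Substituting: Rt = 18135.1 + 49866.7 + 423.5
Result: Rt = 68425.3 N

68425.3 N


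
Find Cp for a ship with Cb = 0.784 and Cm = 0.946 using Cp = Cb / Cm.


Formula: Cp = Cb / Cm
Substituting: Cp = 0.784 / 0.946
Result: Cp ≈ 0.82875 (5 s.f.)

0.82875


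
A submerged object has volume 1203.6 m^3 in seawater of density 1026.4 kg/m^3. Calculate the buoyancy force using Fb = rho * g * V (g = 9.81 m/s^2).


Formula: Fb = rho * g * V
Substituting: Fb = 1026.4 * 9.81 * 1203.6
Intermediate: 1026.4 * 9.81 = 10068.984
Result: Fb = 10068.984 * 1203.6 ≈ 12119000 N (5 s.f.)

12119000 N


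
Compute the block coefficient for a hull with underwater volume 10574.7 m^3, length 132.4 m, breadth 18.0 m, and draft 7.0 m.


Formula: Cb = V / (L * B * T)
Step 1 — L * B * T = 132.4 * 18.0 * 7.0 = 16682.4 m^3
Step 2 — Cb = 10574.7 / 16682.4 ≈ 0.63388 (5 s.f.)

0.63388


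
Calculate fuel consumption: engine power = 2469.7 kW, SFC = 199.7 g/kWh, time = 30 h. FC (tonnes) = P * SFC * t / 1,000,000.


Formula: FC (tonnes) = P * SFC * t / 1,000,000
Step 1 — P * SFC * t = 2469.7 * 199.7 * 30 = 14795972.7 g
Step 2 — FC (tonnes) = 14795972.7 / 1,000,000 ≈ 14.796 tonnes (5 s.f.)

14.796 tonnes


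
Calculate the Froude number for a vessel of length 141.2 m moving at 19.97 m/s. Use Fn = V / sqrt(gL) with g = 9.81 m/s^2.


Formula: Fn = V / sqrt(g * L)
Step 1 — g * L = 9.81 * 141.2 = 1385.172
Step 2 — sqrt(g * L) = sqrt(1385.172) = 37.217899
Step 3 — Fn = 19.97 / 37.217899 ≈ 0.53657 (5 s.f.)

0.53657


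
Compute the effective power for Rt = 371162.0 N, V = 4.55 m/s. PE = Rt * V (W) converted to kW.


Formula: PE = Rt * V / 1000 (kW)
Step 1 — PE (W) = 371162.0 * 4.55 = 1688787.1 W
Step 2 — PE (kW) = 1688787.1 / 1000 ≈ 1688.8 kW (5 s.f.)

1688.8 kW


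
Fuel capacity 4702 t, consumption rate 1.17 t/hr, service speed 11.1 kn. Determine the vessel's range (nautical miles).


Formula: endurance = fuel / rate; range = endurance * speed
Step 1 — endurance = 4702 / 1.17 = 4018.8034 hours
Step 2 — range = 4018.8034 * 11.1 ≈ 44609 nautical miles (5 s.f.)

44609 NM


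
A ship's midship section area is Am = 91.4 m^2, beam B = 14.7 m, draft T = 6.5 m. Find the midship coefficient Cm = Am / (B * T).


Formula: Cm = Am / (B * T)
Step 1 — B * T = 14.7 * 6.5 = 95.55 m^2
Step 2 — Cm = 91.4 / 95.55 ≈ 0.95657 (5 s.f.)

0.95657


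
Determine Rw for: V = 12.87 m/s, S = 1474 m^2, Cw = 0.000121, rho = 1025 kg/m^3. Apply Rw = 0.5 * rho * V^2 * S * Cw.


Formula: Rw = 0.5 * rho * V^2 * S * Cw
Step 1 — V^2 = 12.87^2 = 165.6369
Step 2 — 0.5 * rho * V^2 = 0.5 * 1025 * 165.6369 = 84888.91125
Step 3 — Rw = 84888.91125 * 1474 * 0.000121 ≈ 15140 N (5 s.f.)

15140 N


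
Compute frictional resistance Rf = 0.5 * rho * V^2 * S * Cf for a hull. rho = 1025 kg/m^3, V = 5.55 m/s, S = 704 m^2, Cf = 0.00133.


Formula: Rf = 0.5 * rho * V^2 * S * Cf
Step 1 — V^2 = 5.55^2 = 30.8025
Step 2 — 0.5 * rho * V^2 = 0.5 * 1025 * 30.8025 = 15786.28125
Step 3 — Rf = 15786.28125 * 704 * 0.00133 ≈ 14781 N (5 s.f.)

14781 N


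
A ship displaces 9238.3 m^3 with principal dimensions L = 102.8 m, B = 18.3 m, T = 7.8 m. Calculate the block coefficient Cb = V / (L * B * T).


Formula: Cb = V / (L * B * T)
Step 1 — L * B * T = 102.8 * 18.3 * 7.8 = 14673.672 m^3
Step 2 — Cb = 9238.3 / 14673.672 ≈ 0.62958 (5 s.f.)

0.62958


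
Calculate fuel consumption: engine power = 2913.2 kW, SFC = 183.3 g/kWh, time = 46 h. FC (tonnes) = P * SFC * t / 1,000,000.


Formula: FC (tonnes) = P * SFC * t / 1,000,000
Step 1 — P * SFC * t = 2913.2 * 183.3 * 46 = 24563519.76 g
Step 2 — FC (tonnes) = 24563519.76 / 1,000,000 ≈ 24.564 tonnes (5 s.f.)

24.564 tonnes


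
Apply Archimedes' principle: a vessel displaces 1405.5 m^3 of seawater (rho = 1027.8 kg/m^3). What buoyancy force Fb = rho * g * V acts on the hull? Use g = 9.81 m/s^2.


Formula: Fb = rho * g * V
Substituting: Fb = 1027.8 * 9.81 * 1405.5
Intermediate: 1027.8 * 9.81 = 10082.718
Result: Fb = 10082.718 * 1405.5 ≈ 14171000 N (5 s.f.)

14171000 N


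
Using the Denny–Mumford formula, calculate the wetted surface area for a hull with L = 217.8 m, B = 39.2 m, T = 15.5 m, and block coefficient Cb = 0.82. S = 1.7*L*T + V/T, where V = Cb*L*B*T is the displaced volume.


Formula: S = 1.7*L*T + V/T with V = Cb*L*B*T, i.e. S = L * (1.7*T + Cb*B)
Step 1 — 1.7*T = 1.7 * 15.5 = 26.35 m
Step 2 — Cb*B = 0.82 * 39.2 = 32.144 m
Step 3 — 1.7*T + Cb*B = 26.35 + 32.144 = 58.494 m
Step 4 — S = 217.8 * 58.494 ≈ 12740 m^2 (5 s.f.)

12740 m^2


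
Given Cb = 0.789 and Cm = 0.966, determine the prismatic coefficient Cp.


Formula: Cp = Cb / Cm
Substituting: Cp = 0.789 / 0.966
Result: Cp ≈ 0.81677 (5 s.f.)

0.81677


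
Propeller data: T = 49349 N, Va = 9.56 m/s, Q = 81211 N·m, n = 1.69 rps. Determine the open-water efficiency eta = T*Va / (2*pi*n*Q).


Formula: eta = T * Va / (2 * pi * n * Q)
Step 1 — numerator = T * Va = 49349 * 9.56 = 471776.44
Step 2 — 2 * pi * n = 2 * pi * 1.69 = 10.618583
Step 3 — denominator = 10.618583 * 81211 = 862345.74
Step 4 — eta = 471776.44 / 862345.74 ≈ 0.54709 (5 s.f.)

0.54709


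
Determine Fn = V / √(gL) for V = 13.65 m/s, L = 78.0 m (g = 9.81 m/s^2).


Formula: Fn = V / sqrt(g * L)
Step 1 — g * L = 9.81 * 78.0 = 765.18
Step 2 — sqrt(g * L) = sqrt(765.18) = 27.661887
Step 3 — Fn = 13.65 / 27.661887 ≈ 0.49346 (5 s.f.)

0.49346


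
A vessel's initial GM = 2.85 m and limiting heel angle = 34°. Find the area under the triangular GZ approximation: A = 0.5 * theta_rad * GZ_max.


Formula: GZ_max = GM * sin(theta); Area = 0.5 * theta_rad * GZ_max
Step 1 — GZ_max = 2.85 * sin(34°) = 2.85 * 0.559193 = 1.5937 m
Step 2 — theta_rad = 34 * pi/180 = 0.593412 rad
Step 3 — Area = 0.5 * 0.593412 * 1.5937 ≈ 0.47286 m·rad (5 s.f.)

0.47286 m·rad


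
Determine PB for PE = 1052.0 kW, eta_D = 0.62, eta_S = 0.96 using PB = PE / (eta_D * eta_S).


Formula: PB = PE / (eta_D * eta_S)
Step 1 — combined efficiency = eta_D * eta_S = 0.62 * 0.96 = 0.5952
Step 2 — PB = 1052.0 / 0.5952 ≈ 1767.5 kW (5 s.f.)

1767.5 kW


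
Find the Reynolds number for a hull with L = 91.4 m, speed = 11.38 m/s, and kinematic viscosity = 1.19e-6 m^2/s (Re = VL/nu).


Formula: Re = V * L / nu
Step 1 — V * L = 11.38 * 91.4 = 1040.132 m^2/s
Step 2 — Re = 1040.132 / 1.19e-6 = 8.74e+08

8.74e+08


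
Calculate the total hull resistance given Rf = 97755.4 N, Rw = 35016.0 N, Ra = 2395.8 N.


Formula: Rt = Rf + Rw + Ra
Substituting: Rt = 97755.4 + 35016.0 + 2395.8
Result: Rt = 135167.2 N

135167.2 N


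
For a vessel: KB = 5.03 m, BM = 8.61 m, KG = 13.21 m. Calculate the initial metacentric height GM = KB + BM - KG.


Formula: GM = KB + BM - KG
Step 1 — KM = KB + BM = 5.03 + 8.61 = 13.64 m
Step 2 — GM = KM - KG = 13.64 - 13.21 = 0.43 m

0.43 m


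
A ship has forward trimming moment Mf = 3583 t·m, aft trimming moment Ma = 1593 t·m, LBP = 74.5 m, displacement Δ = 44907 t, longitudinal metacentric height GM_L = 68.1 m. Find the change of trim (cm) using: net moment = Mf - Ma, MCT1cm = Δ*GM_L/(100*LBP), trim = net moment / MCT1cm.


Formula: net trimming moment = Mf - Ma; MCT1cm = Δ*GM_L/(100*LBP); trim = net moment / MCT1cm
Step 1 — net trimming moment = 3583 - 1593 = 1990 t·m
Step 2 — MCT1cm = 44907 * 68.1 / (100 * 74.5) = 410.4922 t·m/cm
Step 3 — trim = 1990 / 410.4922 ≈ 4.8478 cm (5 s.f.)

4.8478 cm


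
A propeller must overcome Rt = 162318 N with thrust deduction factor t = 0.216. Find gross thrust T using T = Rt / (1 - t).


Formula: T = Rt / (1 - t)
Step 1 — (1 - t) = 1 - 0.216 = 0.784
Step 2 — T = 162318 / 0.784 ≈ 207040 N (5 s.f.)

207040 N


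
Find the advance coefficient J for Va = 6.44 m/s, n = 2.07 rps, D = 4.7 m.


Formula: J = Va / (n * D)
Step 1 — n * D = 2.07 * 4.7 = 9.729
Step 2 — J = 6.44 / 9.729 ≈ 0.66194 (5 s.f.)

0.66194


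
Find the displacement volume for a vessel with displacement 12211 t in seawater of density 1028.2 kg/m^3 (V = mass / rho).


Formula: V = mass / rho
Step 1 — convert tonnes to kg: 12211 t * 1000 = 12211000 kg
Step 2 — V = 12211000 / 1028.2 ≈ 11876 m^3 (5 s.f.)

11876 m^3


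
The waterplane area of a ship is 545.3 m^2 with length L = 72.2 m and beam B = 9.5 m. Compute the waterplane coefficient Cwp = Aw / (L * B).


Formula: Cwp = Aw / (L * B)
Step 1 — L * B = 72.2 * 9.5 = 685.9 m^2
Step 2 — Cwp = 545.3 / 685.9 ≈ 0.79501 (5 s.f.)

0.79501


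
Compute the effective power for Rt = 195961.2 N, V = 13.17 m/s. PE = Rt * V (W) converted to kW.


Formula: PE = Rt * V / 1000 (kW)
Step 1 — PE (W) = 195961.2 * 13.17 = 2580809.004 W
Step 2 — PE (kW) = 2580809.004 / 1000 ≈ 2580.8 kW (5 s.f.)

2580.8 kW


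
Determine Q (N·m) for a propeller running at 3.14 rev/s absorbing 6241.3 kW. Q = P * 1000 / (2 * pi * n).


Formula: Q = P_W / (2 * pi * n)
Step 1 — P_W = 6241.3 kW * 1000 = 6241300.0 W
Step 2 — 2 * pi * n = 2 * pi * 3.14 = 19.729202
Step 3 — Q = 6241300.0 / 19.729202 ≈ 316350 N·m (5 s.f.)

316350 N·m


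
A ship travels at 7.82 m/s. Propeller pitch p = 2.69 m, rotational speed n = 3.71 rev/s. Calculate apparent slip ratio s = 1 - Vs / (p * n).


Formula: s = 1 - Vs / (p * n)
Step 1 — p * n = 2.69 * 3.71 = 9.9799
Step 2 — Vs / (p*n) = 7.82 / 9.9799 = 0.783575 (6 d.p.)
Step 3 — s = 1 - 0.783575 = 0.216425

0.216425


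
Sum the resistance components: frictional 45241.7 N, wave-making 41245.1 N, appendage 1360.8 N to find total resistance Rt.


Formula: Rt = Rf + Rw + Ra
Substituting: Rt = 45241.7 + 41245.1 + 1360.8
Result: Rt = 87847.6 N

87847.6 N


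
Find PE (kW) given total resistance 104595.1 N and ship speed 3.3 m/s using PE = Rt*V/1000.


Formula: PE = Rt * V / 1000 (kW)
Step 1 — PE (W) = 104595.1 * 3.3 = 345163.83 W
Step 2 — PE (kW) = 345163.83 / 1000 ≈ 345.16 kW (5 s.f.)

345.16 kW


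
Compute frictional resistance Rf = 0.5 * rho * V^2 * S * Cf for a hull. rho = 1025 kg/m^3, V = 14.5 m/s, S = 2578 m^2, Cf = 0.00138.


Formula: Rf = 0.5 * rho * V^2 * S * Cf
Step 1 — V^2 = 14.5^2 = 210.25
Step 2 — 0.5 * rho * V^2 = 0.5 * 1025 * 210.25 = 107753.125
Step 3 — Rf = 107753.125 * 2578 * 0.00138 ≈ 383350 N (5 s.f.)

383350 N


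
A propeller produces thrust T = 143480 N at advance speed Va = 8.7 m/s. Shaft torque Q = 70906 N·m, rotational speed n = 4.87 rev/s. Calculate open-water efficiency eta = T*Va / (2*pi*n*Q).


Formula: eta = T * Va / (2 * pi * n * Q)
Step 1 — numerator = T * Va = 143480 * 8.7 = 1248276.0
Step 2 — 2 * pi * n = 2 * pi * 4.87 = 30.599112
Step 3 — denominator = 30.599112 * 70906 = 2169660.64
Step 4 — eta = 1248276.0 / 2169660.64 ≈ 0.57533 (5 s.f.)

0.57533


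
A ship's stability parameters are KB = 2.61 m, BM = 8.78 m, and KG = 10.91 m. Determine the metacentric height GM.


Formula: GM = KB + BM - KG
Step 1 — KM = KB + BM = 2.61 + 8.78 = 11.39 m
Step 2 — GM = KM - KG = 11.39 - 10.91 = 0.48 m

0.48 m


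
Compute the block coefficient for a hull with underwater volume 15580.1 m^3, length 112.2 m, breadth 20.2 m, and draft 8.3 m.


Formula: Cb = V / (L * B * T)
Step 1 — L * B * T = 112.2 * 20.2 * 8.3 = 18811.452 m^3
Step 2 — Cb = 15580.1 / 18811.452 ≈ 0.82822 (5 s.f.)

0.82822


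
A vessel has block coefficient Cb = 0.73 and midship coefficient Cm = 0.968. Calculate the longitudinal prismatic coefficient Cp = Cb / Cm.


Formula: Cp = Cb / Cm
Substituting: Cp = 0.73 / 0.968
Result: Cp ≈ 0.75413 (5 s.f.)

0.75413


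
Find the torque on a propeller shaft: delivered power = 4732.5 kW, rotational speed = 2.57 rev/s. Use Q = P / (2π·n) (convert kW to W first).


Formula: Q = P_W / (2 * pi * n)
Step 1 — P_W = 4732.5 kW * 1000 = 4732500.0 W
Step 2 — 2 * pi * n = 2 * pi * 2.57 = 16.147786
Step 3 — Q = 4732500.0 / 16.147786 ≈ 293070 N·m (5 s.f.)

293070 N·m


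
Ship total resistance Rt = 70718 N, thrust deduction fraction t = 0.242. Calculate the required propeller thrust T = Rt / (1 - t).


Formula: T = Rt / (1 - t)
Step 1 — (1 - t) = 1 - 0.242 = 0.758
Step 2 — T = 70718 / 0.758 ≈ 93296 N (5 s.f.)

93296 N


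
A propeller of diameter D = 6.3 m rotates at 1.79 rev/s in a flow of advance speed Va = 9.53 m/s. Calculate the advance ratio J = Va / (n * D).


Formula: J = Va / (n * D)
Step 1 — n * D = 1.79 * 6.3 = 11.277
Step 2 — J = 9.53 / 11.277 ≈ 0.84508 (5 s.f.)

0.84508


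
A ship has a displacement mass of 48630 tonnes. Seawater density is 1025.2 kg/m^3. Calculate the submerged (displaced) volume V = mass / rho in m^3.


Formula: V = mass / rho
Step 1 — convert tonnes to kg: 48630 t * 1000 = 48630000 kg
Step 2 — V = 48630000 / 1025.2 ≈ 47435 m^3 (5 s.f.)

47435 m^3


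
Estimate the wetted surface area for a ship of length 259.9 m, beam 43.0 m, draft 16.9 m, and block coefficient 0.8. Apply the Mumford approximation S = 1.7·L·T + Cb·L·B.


Formula: S = 1.7*L*T + V/T with V = Cb*L*B*T, i.e. S = L * (1.7*T + Cb*B)
Step 1 — 1.7*T = 1.7 * 16.9 = 28.73 m
Step 2 — Cb*B = 0.8 * 43.0 = 34.4 m
Step 3 — 1.7*T + Cb*B = 28.73 + 34.4 = 63.13 m
Step 4 — S = 259.9 * 63.13 ≈ 16407 m^2 (5 s.f.)

16407 m^2


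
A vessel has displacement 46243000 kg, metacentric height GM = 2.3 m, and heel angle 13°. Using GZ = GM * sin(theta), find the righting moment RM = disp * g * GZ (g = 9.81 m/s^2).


Formula: GZ = GM * sin(theta); RM = disp * g * GZ
Step 1 — GZ = 2.3 * sin(13°) = 2.3 * 0.224951 = 0.517387 m
Step 2 — RM = 46243000 * 9.81 * 0.517387 ≈ 234710000 N·m (5 s.f.)

234710000 N·m


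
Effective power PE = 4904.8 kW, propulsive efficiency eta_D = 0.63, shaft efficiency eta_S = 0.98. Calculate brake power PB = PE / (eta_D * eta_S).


Formula: PB = PE / (eta_D * eta_S)
Step 1 — combined efficiency = eta_D * eta_S = 0.63 * 0.98 = 0.6174
Step 2 — PB = 4904.8 / 0.6174 ≈ 7944.3 kW (5 s.f.)

7944.3 kW


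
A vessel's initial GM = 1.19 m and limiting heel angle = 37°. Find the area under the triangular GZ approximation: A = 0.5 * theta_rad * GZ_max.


Formula: GZ_max = GM * sin(theta); Area = 0.5 * theta_rad * GZ_max
Step 1 — GZ_max = 1.19 * sin(37°) = 1.19 * 0.601815 = 0.71616 m
Step 2 — theta_rad = 37 * pi/180 = 0.645772 rad
Step 3 — Area = 0.5 * 0.645772 * 0.71616 ≈ 0.23124 m·rad (5 s.f.)

0.23124 m·rad


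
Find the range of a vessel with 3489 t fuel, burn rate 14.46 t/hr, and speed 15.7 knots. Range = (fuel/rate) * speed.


Formula: endurance = fuel / rate; range = endurance * speed
Step 1 — endurance = 3489 / 14.46 = 241.2863 hours
Step 2 — range = 241.2863 * 15.7 ≈ 3788.2 nautical miles (5 s.f.)

3788.2 NM


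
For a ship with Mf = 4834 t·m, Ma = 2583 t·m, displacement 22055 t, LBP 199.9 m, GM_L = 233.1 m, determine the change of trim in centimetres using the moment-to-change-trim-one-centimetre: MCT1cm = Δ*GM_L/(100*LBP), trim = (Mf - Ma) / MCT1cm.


Formula: net trimming moment = Mf - Ma; MCT1cm = Δ*GM_L/(100*LBP); trim = net moment / MCT1cm
Step 1 — net trimming moment = 4834 - 2583 = 2251 t·m
Step 2 — MCT1cm = 22055 * 233.1 / (100 * 199.9) = 257.1796 t·m/cm
Step 3 — trim = 2251 / 257.1796 ≈ 8.7526 cm (5 s.f.)

8.7526 cm


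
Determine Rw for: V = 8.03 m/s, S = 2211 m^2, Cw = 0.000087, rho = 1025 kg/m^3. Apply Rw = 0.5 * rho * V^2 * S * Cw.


Formula: Rw = 0.5 * rho * V^2 * S * Cw
Step 1 — V^2 = 8.03^2 = 64.4809
Step 2 — 0.5 * rho * V^2 = 0.5 * 1025 * 64.4809 = 33046.46125
Step 3 — Rw = 33046.46125 * 2211 * 0.000087 ≈ 6356.7 N (5 s.f.)

6356.7 N


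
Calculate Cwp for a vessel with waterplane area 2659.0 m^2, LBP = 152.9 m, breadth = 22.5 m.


Formula: Cwp = Aw / (L * B)
Step 1 — L * B = 152.9 * 22.5 = 3440.25 m^2
Step 2 — Cwp = 2659.0 / 3440.25 ≈ 0.77291 (5 s.f.)

0.77291


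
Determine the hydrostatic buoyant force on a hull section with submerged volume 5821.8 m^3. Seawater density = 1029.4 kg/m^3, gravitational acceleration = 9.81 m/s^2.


Formula: Fb = rho * g * V
Substituting: Fb = 1029.4 * 9.81 * 5821.8
Intermediate: 1029.4 * 9.81 = 10098.414
Result: Fb = 10098.414 * 5821.8 ≈ 58791000 N (5 s.f.)

58791000 N


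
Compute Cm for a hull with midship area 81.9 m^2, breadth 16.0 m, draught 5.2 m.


Formula: Cm = Am / (B * T)
Step 1 — B * T = 16.0 * 5.2 = 83.2 m^2
Step 2 — Cm = 81.9 / 83.2 ≈ 0.98438 (5 s.f.)

0.98438


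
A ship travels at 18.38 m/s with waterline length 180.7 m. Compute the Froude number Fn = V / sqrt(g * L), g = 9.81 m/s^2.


Formula: Fn = V / sqrt(g * L)
Step 1 — g * L = 9.81 * 180.7 = 1772.667
Step 2 — sqrt(g * L) = sqrt(1772.667) = 42.103052
Step 3 — Fn = 18.38 / 42.103052 ≈ 0.43655 (5 s.f.)

0.43655


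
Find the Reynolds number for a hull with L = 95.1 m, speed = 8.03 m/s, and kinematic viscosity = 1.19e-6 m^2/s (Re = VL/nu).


Formula: Re = V * L / nu
Step 1 — V * L = 8.03 * 95.1 = 763.653 m^2/s
Step 2 — Re = 763.653 / 1.19e-6 = 6.42e+08

6.42e+08


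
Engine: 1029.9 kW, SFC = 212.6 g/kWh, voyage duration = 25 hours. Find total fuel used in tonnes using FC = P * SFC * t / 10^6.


Formula: FC (tonnes) = P * SFC * t / 1,000,000
Step 1 — P * SFC * t = 1029.9 * 212.6 * 25 = 5473918.5 g
Step 2 — FC (tonnes) = 5473918.5 / 1,000,000 ≈ 5.4739 tonnes (5 s.f.)

5.4739 tonnes


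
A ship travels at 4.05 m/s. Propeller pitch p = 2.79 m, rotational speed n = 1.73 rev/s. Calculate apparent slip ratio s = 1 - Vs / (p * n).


Formula: s = 1 - Vs / (p * n)
Step 1 — p * n = 2.79 * 1.73 = 4.8267
Step 2 — Vs / (p*n) = 4.05 / 4.8267 = 0.839083 (6 d.p.)
Step 3 — s = 1 - 0.839083 = 0.160917

0.160917


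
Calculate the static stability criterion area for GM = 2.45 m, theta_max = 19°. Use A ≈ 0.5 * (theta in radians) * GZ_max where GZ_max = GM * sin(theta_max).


Formula: GZ_max = GM * sin(theta); Area = 0.5 * theta_rad * GZ_max
Step 1 — GZ_max = 2.45 * sin(19°) = 2.45 * 0.325568 = 0.797642 m
Step 2 — theta_rad = 19 * pi/180 = 0.331613 rad
Step 3 — Area = 0.5 * 0.331613 * 0.797642 ≈ 0.13225 m·rad (5 s.f.)

0.13225 m·rad


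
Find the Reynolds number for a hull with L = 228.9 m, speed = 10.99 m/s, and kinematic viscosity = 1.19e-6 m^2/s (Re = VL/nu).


Formula: Re = V * L / nu
Step 1 — V * L = 10.99 * 228.9 = 2515.611 m^2/s
Step 2 — Re = 2515.611 / 1.19e-6 = 2.11e+09

2.11e+09


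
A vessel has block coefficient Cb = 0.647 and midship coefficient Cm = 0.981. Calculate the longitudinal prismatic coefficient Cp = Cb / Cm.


Formula: Cp = Cb / Cm
Substituting: Cp = 0.647 / 0.981
Result: Cp ≈ 0.65953 (5 s.f.)

0.65953


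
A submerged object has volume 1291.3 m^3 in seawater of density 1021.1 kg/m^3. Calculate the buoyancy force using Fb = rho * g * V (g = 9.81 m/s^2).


Formula: Fb = rho * g * V
Substituting: Fb = 1021.1 * 9.81 * 1291.3
Intermediate: 1021.1 * 9.81 = 10016.991
Result: Fb = 10016.991 * 1291.3 ≈ 12935000 N (5 s.f.)

12935000 N


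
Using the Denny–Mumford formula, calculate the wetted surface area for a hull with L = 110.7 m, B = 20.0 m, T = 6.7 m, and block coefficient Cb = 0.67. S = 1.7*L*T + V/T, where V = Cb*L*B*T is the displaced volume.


Formula: S = 1.7*L*T + V/T with V = Cb*L*B*T, i.e. S = L * (1.7*T + Cb*B)
Step 1 — 1.7*T = 1.7 * 6.7 = 11.39 m
Step 2 — Cb*B = 0.67 * 20.0 = 13.4 m
Step 3 — 1.7*T + Cb*B = 11.39 + 13.4 = 24.79 m
Step 4 — S = 110.7 * 24.79 ≈ 2744.3 m^2 (5 s.f.)

2744.3 m^2


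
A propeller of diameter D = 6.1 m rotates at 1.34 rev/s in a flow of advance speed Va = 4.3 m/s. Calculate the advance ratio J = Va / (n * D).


Formula: J = Va / (n * D)
Step 1 — n * D = 1.34 * 6.1 = 8.174
Step 2 — J = 4.3 / 8.174 ≈ 0.52606 (5 s.f.)

0.52606


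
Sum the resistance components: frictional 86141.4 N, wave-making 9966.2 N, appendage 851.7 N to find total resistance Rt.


Formula: Rt = Rf + Rw + Ra
Substituting: Rt = 86141.4 + 9966.2 + 851.7
Result: Rt = 96959.3 N

96959.3 N


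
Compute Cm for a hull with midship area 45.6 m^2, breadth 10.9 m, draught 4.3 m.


Formula: Cm = Am / (B * T)
Step 1 — B * T = 10.9 * 4.3 = 46.87 m^2
Step 2 — Cm = 45.6 / 46.87 ≈ 0.97290 (5 s.f.)

0.97290


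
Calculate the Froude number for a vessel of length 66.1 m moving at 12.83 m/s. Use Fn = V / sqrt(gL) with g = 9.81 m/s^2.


Formula: Fn = V / sqrt(g * L)
Step 1 — g * L = 9.81 * 66.1 = 648.441
Step 2 — sqrt(g * L) = sqrt(648.441) = 25.464505
Step 3 — Fn = 12.83 / 25.464505 ≈ 0.50384 (5 s.f.)

0.50384


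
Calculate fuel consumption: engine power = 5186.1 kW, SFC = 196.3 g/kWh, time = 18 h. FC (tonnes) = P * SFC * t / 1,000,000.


Formula: FC (tonnes) = P * SFC * t / 1,000,000
Step 1 — P * SFC * t = 5186.1 * 196.3 * 18 = 18324565.74 g
Step 2 — FC (tonnes) = 18324565.74 / 1,000,000 ≈ 18.325 tonnes (5 s.f.)

18.325 tonnes


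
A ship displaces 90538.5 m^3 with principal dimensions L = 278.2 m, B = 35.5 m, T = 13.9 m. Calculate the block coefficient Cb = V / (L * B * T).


Formula: Cb = V / (L * B * T)
Step 1 — L * B * T = 278.2 * 35.5 * 13.9 = 137277.79 m^3
Step 2 — Cb = 90538.5 / 137277.79 ≈ 0.65953 (5 s.f.)

0.65953


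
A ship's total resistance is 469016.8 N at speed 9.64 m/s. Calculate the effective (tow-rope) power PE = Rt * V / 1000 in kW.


Formula: PE = Rt * V / 1000 (kW)
Step 1 — PE (W) = 469016.8 * 9.64 = 4521321.952 W
Step 2 — PE (kW) = 4521321.952 / 1000 ≈ 4521.3 kW (5 s.f.)

4521.3 kW


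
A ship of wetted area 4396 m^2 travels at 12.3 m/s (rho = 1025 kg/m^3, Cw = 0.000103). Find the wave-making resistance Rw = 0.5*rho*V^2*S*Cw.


Formula: Rw = 0.5 * rho * V^2 * S * Cw
Step 1 — V^2 = 12.3^2 = 151.29
Step 2 — 0.5 * rho * V^2 = 0.5 * 1025 * 151.29 = 77536.125
Step 3 — Rw = 77536.125 * 4396 * 0.000103 ≈ 35107 N (5 s.f.)

35107 N


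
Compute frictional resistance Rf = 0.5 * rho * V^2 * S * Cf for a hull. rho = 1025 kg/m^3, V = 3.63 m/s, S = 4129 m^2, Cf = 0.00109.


Formula: Rf = 0.5 * rho * V^2 * S * Cf
Step 1 — V^2 = 3.63^2 = 13.1769
Step 2 — 0.5 * rho * V^2 = 0.5 * 1025 * 13.1769 = 6753.16125
Step 3 — Rf = 6753.16125 * 4129 * 0.00109 ≈ 30393 N (5 s.f.)

30393 N


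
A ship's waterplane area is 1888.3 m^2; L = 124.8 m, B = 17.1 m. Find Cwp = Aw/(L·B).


Formula: Cwp = Aw / (L * B)
Step 1 — L * B = 124.8 * 17.1 = 2134.08 m^2
Step 2 — Cwp = 1888.3 / 2134.08 ≈ 0.88483 (5 s.f.)

0.88483


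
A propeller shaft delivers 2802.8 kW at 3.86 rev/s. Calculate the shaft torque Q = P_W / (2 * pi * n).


Formula: Q = P_W / (2 * pi * n)
Step 1 — P_W = 2802.8 kW * 1000 = 2802800.0 W
Step 2 — 2 * pi * n = 2 * pi * 3.86 = 24.253095
Step 3 — Q = 2802800.0 / 24.253095 ≈ 115560 N·m (5 s.f.)

115560 N·m


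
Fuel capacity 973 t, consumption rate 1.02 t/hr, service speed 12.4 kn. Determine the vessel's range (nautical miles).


Formula: endurance = fuel / rate; range = endurance * speed
Step 1 — endurance = 973 / 1.02 = 953.9216 hours
Step 2 — range = 953.9216 * 12.4 ≈ 11829 nautical miles (5 s.f.)

11829 NM


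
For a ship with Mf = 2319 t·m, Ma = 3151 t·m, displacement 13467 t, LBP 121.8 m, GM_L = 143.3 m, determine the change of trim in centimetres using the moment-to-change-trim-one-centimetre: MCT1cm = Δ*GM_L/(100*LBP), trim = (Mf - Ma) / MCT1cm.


Formula: net trimming moment = Mf - Ma; MCT1cm = Δ*GM_L/(100*LBP); trim = net moment / MCT1cm
Step 1 — net trimming moment = 2319 - 3151 = -832 t·m
Step 2 — MCT1cm = 13467 * 143.3 / (100 * 121.8) = 158.4418 t·m/cm
Step 3 — trim = -832 / 158.4418 ≈ -5.2511 cm (5 s.f.)

-5.2511 cm


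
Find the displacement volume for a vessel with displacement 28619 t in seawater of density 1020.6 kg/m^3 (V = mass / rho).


Formula: V = mass / rho
Step 1 — convert tonnes to kg: 28619 t * 1000 = 28619000 kg
Step 2 — V = 28619000 / 1020.6 ≈ 28041 m^3 (5 s.f.)

28041 m^3


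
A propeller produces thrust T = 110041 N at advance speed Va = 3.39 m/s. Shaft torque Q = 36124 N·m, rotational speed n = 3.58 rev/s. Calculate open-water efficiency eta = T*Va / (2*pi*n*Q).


Formula: eta = T * Va / (2 * pi * n * Q)
Step 1 — numerator = T * Va = 110041 * 3.39 = 373038.99
Step 2 — 2 * pi * n = 2 * pi * 3.58 = 22.493803
Step 3 — denominator = 22.493803 * 36124 = 812566.14
Step 4 — eta = 373038.99 / 812566.14 ≈ 0.45909 (5 s.f.)

0.45909


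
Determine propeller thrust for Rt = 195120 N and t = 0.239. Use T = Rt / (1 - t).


Formula: T = Rt / (1 - t)
Step 1 — (1 - t) = 1 - 0.239 = 0.761
Step 2 — T = 195120 / 0.761 ≈ 256400 N (5 s.f.)

256400 N


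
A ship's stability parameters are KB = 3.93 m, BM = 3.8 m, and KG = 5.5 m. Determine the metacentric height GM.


Formula: GM = KB + BM - KG
Step 1 — KM = KB + BM = 3.93 + 3.8 = 7.73 m
Step 2 — GM = KM - KG = 7.73 - 5.5 = 2.23 m

2.23 m


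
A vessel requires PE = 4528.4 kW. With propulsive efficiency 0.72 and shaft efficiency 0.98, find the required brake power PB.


Formula: PB = PE / (eta_D * eta_S)
Step 1 — combined efficiency = eta_D * eta_S = 0.72 * 0.98 = 0.7056
Step 2 — PB = 4528.4 / 0.7056 ≈ 6417.8 kW (5 s.f.)

6417.8 kW


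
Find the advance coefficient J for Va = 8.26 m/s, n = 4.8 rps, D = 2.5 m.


Formula: J = Va / (n * D)
Step 1 — n * D = 4.8 * 2.5 = 12.0
Step 2 — J = 8.26 / 12.0 ≈ 0.68833 (5 s.f.)

0.68833


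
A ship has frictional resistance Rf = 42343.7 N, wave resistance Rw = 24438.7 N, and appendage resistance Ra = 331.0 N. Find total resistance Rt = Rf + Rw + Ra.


Formula: Rt = Rf + Rw + Ra
Substituting: Rt = 42343.7 + 24438.7 + 331.0
Result: Rt = 67113.4 N

67113.4 N


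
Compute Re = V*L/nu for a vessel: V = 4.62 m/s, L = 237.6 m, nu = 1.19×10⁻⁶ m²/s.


Formula: Re = V * L / nu
Step 1 — V * L = 4.62 * 237.6 = 1097.712 m^2/s
Step 2 — Re = 1097.712 / 1.19e-6 = 9.22e+08

9.22e+08


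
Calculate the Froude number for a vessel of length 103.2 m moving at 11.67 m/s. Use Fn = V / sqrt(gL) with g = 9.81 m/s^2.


Formula: Fn = V / sqrt(g * L)
Step 1 — g * L = 9.81 * 103.2 = 1012.392
Step 2 — sqrt(g * L) = sqrt(1012.392) = 31.818108
Step 3 — Fn = 11.67 / 31.818108 ≈ 0.36677 (5 s.f.)

0.36677


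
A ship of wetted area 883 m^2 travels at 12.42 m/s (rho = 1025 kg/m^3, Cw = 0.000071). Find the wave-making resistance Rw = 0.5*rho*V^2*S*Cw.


Formula: Rw = 0.5 * rho * V^2 * S * Cw
Step 1 — V^2 = 12.42^2 = 154.2564
Step 2 — 0.5 * rho * V^2 = 0.5 * 1025 * 154.2564 = 79056.405
Step 3 — Rw = 79056.405 * 883 * 0.000071 ≈ 4956.3 N (5 s.f.)

4956.3 N


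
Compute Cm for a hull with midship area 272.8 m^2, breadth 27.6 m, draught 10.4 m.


Formula: Cm = Am / (B * T)
Step 1 — B * T = 27.6 * 10.4 = 287.04 m^2
Step 2 — Cm = 272.8 / 287.04 ≈ 0.95039 (5 s.f.)

0.95039


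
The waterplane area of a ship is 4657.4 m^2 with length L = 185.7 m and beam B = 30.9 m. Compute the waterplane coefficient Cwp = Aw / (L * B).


Formula: Cwp = Aw / (L * B)
Step 1 — L * B = 185.7 * 30.9 = 5738.13 m^2
Step 2 — Cwp = 4657.4 / 5738.13 ≈ 0.81166 (5 s.f.)

0.81166


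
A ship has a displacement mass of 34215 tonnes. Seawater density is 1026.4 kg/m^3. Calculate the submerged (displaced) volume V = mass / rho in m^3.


Formula: V = mass / rho
Step 1 — convert tonnes to kg: 34215 t * 1000 = 34215000 kg
Step 2 — V = 34215000 / 1026.4 ≈ 33335 m^3 (5 s.f.)

33335 m^3


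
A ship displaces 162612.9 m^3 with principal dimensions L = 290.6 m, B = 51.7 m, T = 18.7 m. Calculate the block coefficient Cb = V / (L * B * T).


Formula: Cb = V / (L * B * T)
Step 1 — L * B * T = 290.6 * 51.7 * 18.7 = 280949.174 m^3
Step 2 — Cb = 162612.9 / 280949.174 ≈ 0.57880 (5 s.f.)

0.57880


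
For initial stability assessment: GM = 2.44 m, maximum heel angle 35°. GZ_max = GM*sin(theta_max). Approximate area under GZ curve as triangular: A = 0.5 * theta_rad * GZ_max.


Formula: GZ_max = GM * sin(theta); Area = 0.5 * theta_rad * GZ_max
Step 1 — GZ_max = 2.44 * sin(35°) = 2.44 * 0.573576 = 1.399525 m
Step 2 — theta_rad = 35 * pi/180 = 0.610865 rad
Step 3 — Area = 0.5 * 0.610865 * 1.399525 ≈ 0.42746 m·rad (5 s.f.)

0.42746 m·rad


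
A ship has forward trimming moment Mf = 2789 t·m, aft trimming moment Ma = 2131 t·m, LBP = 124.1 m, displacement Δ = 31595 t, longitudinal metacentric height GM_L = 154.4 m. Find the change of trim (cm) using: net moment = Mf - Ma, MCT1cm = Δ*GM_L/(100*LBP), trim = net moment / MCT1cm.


Formula: net trimming moment = Mf - Ma; MCT1cm = Δ*GM_L/(100*LBP); trim = net moment / MCT1cm
Step 1 — net trimming moment = 2789 - 2131 = 658 t·m
Step 2 — MCT1cm = 31595 * 154.4 / (100 * 124.1) = 393.0917 t·m/cm
Step 3 — trim = 658 / 393.0917 ≈ 1.6739 cm (5 s.f.)

1.6739 cm


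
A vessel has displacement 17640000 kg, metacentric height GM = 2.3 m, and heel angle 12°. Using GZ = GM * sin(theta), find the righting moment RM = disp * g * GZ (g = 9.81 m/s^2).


Formula: GZ = GM * sin(theta); RM = disp * g * GZ
Step 1 — GZ = 2.3 * sin(12°) = 2.3 * 0.207912 = 0.478198 m
Step 2 — RM = 17640000 * 9.81 * 0.478198 ≈ 82751000 N·m (5 s.f.)

82751000 N·m


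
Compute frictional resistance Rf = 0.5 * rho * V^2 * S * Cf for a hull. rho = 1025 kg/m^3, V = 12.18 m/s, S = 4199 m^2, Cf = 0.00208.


Formula: Rf = 0.5 * rho * V^2 * S * Cf
Step 1 — V^2 = 12.18^2 = 148.3524
Step 2 — 0.5 * rho * V^2 = 0.5 * 1025 * 148.3524 = 76030.605
Step 3 — Rf = 76030.605 * 4199 * 0.00208 ≈ 664050 N (5 s.f.)

664050 N


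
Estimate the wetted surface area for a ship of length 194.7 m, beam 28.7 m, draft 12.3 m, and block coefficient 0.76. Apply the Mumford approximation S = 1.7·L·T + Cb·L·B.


Formula: S = 1.7*L*T + V/T with V = Cb*L*B*T, i.e. S = L * (1.7*T + Cb*B)
Step 1 — 1.7*T = 1.7 * 12.3 = 20.91 m
Step 2 — Cb*B = 0.76 * 28.7 = 21.812 m
Step 3 — 1.7*T + Cb*B = 20.91 + 21.812 = 42.722 m
Step 4 — S = 194.7 * 42.722 ≈ 8318.0 m^2 (5 s.f.)

8318.0 m^2


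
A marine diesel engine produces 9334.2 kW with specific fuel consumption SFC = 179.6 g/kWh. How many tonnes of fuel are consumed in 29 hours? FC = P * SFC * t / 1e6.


Formula: FC (tonnes) = P * SFC * t / 1,000,000
Step 1 — P * SFC * t = 9334.2 * 179.6 * 29 = 48616247.28 g
Step 2 — FC (tonnes) = 48616247.28 / 1,000,000 ≈ 48.616 tonnes (5 s.f.)

48.616 tonnes


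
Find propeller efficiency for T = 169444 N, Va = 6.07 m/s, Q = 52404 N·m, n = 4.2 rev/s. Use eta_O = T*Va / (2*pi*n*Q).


Formula: eta = T * Va / (2 * pi * n * Q)
Step 1 — numerator = T * Va = 169444 * 6.07 = 1028525.08
Step 2 — 2 * pi * n = 2 * pi * 4.2 = 26.389378
Step 3 — denominator = 26.389378 * 52404 = 1382908.96
Step 4 — eta = 1028525.08 / 1382908.96 ≈ 0.74374 (5 s.f.)

0.74374


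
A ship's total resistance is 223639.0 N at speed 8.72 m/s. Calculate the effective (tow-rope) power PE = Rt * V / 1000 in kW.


Formula: PE = Rt * V / 1000 (kW)
Step 1 — PE (W) = 223639.0 * 8.72 = 1950132.08 W
Step 2 — PE (kW) = 1950132.08 / 1000 ≈ 1950.1 kW (5 s.f.)

1950.1 kW


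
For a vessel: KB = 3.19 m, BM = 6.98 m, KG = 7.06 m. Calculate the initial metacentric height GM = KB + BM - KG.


Formula: GM = KB + BM - KG
Step 1 — KM = KB + BM = 3.19 + 6.98 = 10.17 m
Step 2 — GM = KM - KG = 10.17 - 7.06 = 3.11 m

3.11 m


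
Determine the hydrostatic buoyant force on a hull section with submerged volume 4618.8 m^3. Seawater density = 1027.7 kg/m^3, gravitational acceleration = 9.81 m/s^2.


Formula: Fb = rho * g * V
Substituting: Fb = 1027.7 * 9.81 * 4618.8
Intermediate: 1027.7 * 9.81 = 10081.737
Result: Fb = 10081.737 * 4618.8 ≈ 46566000 N (5 s.f.)

46566000 N


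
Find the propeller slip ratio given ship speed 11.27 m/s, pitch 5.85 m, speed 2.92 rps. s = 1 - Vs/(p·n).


Formula: s = 1 - Vs / (p * n)
Step 1 — p * n = 5.85 * 2.92 = 17.082
Step 2 — Vs / (p*n) = 11.27 / 17.082 = 0.659759 (6 d.p.)
Step 3 — s = 1 - 0.659759 = 0.340241

0.340241


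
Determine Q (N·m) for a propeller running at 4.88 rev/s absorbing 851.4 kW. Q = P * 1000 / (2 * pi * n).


Formula: Q = P_W / (2 * pi * n)
Step 1 — P_W = 851.4 kW * 1000 = 851400.0 W
Step 2 — 2 * pi * n = 2 * pi * 4.88 = 30.661944
Step 3 — Q = 851400.0 / 30.661944 ≈ 27767 N·m (5 s.f.)

27767 N·m


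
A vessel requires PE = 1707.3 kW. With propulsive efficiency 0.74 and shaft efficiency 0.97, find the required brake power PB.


Formula: PB = PE / (eta_D * eta_S)
Step 1 — combined efficiency = eta_D * eta_S = 0.74 * 0.97 = 0.7178
Step 2 — PB = 1707.3 / 0.7178 ≈ 2378.5 kW (5 s.f.)

2378.5 kW


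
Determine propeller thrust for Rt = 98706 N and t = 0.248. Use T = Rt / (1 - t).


Formula: T = Rt / (1 - t)
Step 1 — (1 - t) = 1 - 0.248 = 0.752
Step 2 — T = 98706 / 0.752 ≈ 131260 N (5 s.f.)

131260 N


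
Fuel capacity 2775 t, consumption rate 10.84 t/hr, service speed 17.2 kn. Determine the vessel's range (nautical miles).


Formula: endurance = fuel / rate; range = endurance * speed
Step 1 — endurance = 2775 / 10.84 = 255.9963 hours
Step 2 — range = 255.9963 * 17.2 ≈ 4403.1 nautical miles (5 s.f.)

4403.1 NM


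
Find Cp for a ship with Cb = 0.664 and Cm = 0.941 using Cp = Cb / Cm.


Formula: Cp = Cb / Cm
Substituting: Cp = 0.664 / 0.941
Result: Cp ≈ 0.70563 (5 s.f.)

0.70563


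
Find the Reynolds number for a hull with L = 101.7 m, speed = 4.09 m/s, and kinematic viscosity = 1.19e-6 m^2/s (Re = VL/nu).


Formula: Re = V * L / nu
Step 1 — V * L = 4.09 * 101.7 = 415.953 m^2/s
Step 2 — Re = 415.953 / 1.19e-6 = 3.50e+08

3.50e+08


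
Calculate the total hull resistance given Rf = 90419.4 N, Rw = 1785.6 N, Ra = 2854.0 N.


Formula: Rt = Rf + Rw + Ra
Substituting: Rt = 90419.4 + 1785.6 + 2854.0
Result: Rt = 95059.0 N

95059.0 N


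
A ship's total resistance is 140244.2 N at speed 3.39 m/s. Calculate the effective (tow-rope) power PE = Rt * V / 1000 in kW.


Formula: PE = Rt * V / 1000 (kW)
Step 1 — PE (W) = 140244.2 * 3.39 = 475427.838 W
Step 2 — PE (kW) = 475427.838 / 1000 ≈ 475.43 kW (5 s.f.)

475.43 kW


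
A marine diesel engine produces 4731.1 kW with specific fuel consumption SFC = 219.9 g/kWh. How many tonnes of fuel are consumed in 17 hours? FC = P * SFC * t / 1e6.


Formula: FC (tonnes) = P * SFC * t / 1,000,000
Step 1 — P * SFC * t = 4731.1 * 219.9 * 17 = 17686271.13 g
Step 2 — FC (tonnes) = 17686271.13 / 1,000,000 ≈ 17.686 tonnes (5 s.f.)

17.686 tonnes


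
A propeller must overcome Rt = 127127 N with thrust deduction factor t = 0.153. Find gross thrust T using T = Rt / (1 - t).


Formula: T = Rt / (1 - t)
Step 1 — (1 - t) = 1 - 0.153 = 0.847
Step 2 — T = 127127 / 0.847 ≈ 150090 N (5 s.f.)

150090 N


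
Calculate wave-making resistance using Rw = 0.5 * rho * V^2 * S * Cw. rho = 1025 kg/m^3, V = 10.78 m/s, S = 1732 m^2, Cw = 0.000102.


Formula: Rw = 0.5 * rho * V^2 * S * Cw
Step 1 — V^2 = 10.78^2 = 116.2084
Step 2 — 0.5 * rho * V^2 = 0.5 * 1025 * 116.2084 = 59556.805
Step 3 — Rw = 59556.805 * 1732 * 0.000102 ≈ 10522 N (5 s.f.)

10522 N


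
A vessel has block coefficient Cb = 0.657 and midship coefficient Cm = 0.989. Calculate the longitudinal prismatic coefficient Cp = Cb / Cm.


Formula: Cp = Cb / Cm
Substituting: Cp = 0.657 / 0.989
Result: Cp ≈ 0.66431 (5 s.f.)

0.66431


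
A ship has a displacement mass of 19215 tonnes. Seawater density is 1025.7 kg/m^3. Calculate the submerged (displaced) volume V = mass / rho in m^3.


Formula: V = mass / rho
Step 1 — convert tonnes to kg: 19215 t * 1000 = 19215000 kg
Step 2 — V = 19215000 / 1025.7 ≈ 18734 m^3 (5 s.f.)

18734 m^3


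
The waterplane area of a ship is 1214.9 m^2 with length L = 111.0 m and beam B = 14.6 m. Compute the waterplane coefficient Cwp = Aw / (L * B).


Formula: Cwp = Aw / (L * B)
Step 1 — L * B = 111.0 * 14.6 = 1620.6 m^2
Step 2 — Cwp = 1214.9 / 1620.6 ≈ 0.74966 (5 s.f.)

0.74966


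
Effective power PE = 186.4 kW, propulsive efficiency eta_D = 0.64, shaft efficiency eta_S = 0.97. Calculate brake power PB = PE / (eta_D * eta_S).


Formula: PB = PE / (eta_D * eta_S)
Step 1 — combined efficiency = eta_D * eta_S = 0.64 * 0.97 = 0.6208
Step 2 — PB = 186.4 / 0.6208 ≈ 300.26 kW (5 s.f.)

300.26 kW


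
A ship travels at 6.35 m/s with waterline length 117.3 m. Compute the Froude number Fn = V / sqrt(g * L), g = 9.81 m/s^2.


Formula: Fn = V / sqrt(g * L)
Step 1 — g * L = 9.81 * 117.3 = 1150.713
Step 2 — sqrt(g * L) = sqrt(1150.713) = 33.922161
Step 3 — Fn = 6.35 / 33.922161 ≈ 0.18719 (5 s.f.)

0.18719


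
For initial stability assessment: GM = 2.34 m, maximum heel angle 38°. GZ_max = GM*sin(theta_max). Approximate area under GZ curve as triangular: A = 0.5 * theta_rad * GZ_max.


Formula: GZ_max = GM * sin(theta); Area = 0.5 * theta_rad * GZ_max
Step 1 — GZ_max = 2.34 * sin(38°) = 2.34 * 0.615661 = 1.440647 m
Step 2 — theta_rad = 38 * pi/180 = 0.663225 rad
Step 3 — Area = 0.5 * 0.663225 * 1.440647 ≈ 0.47774 m·rad (5 s.f.)

0.47774 m·rad


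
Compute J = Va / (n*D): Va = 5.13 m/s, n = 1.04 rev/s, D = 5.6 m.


Formula: J = Va / (n * D)
Step 1 — n * D = 1.04 * 5.6 = 5.824
Step 2 — J = 5.13 / 5.824 ≈ 0.88084 (5 s.f.)

0.88084


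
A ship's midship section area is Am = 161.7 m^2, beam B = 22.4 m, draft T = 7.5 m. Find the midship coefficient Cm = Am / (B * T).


Formula: Cm = Am / (B * T)
Step 1 — B * T = 22.4 * 7.5 = 168.0 m^2
Step 2 — Cm = 161.7 / 168.0 ≈ 0.96250 (5 s.f.)

0.96250


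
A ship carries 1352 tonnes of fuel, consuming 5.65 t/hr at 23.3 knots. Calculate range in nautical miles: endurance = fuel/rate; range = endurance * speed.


Formula: endurance = fuel / rate; range = endurance * speed
Step 1 — endurance = 1352 / 5.65 = 239.292 hours
Step 2 — range = 239.292 * 23.3 ≈ 5575.5 nautical miles (5 s.f.)

5575.5 NM


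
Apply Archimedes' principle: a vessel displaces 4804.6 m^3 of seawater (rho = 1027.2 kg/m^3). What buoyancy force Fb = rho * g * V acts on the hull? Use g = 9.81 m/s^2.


Formula: Fb = rho * g * V
Substituting: Fb = 1027.2 * 9.81 * 4804.6
Intermediate: 1027.2 * 9.81 = 10076.832
Result: Fb = 10076.832 * 4804.6 ≈ 48415000 N (5 s.f.)

48415000 N


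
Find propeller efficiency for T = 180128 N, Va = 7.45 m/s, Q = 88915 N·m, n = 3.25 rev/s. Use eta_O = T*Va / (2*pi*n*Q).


Formula: eta = T * Va / (2 * pi * n * Q)
Step 1 — numerator = T * Va = 180128 * 7.45 = 1341953.6
Step 2 — 2 * pi * n = 2 * pi * 3.25 = 20.420352
Step 3 — denominator = 20.420352 * 88915 = 1815675.6
Step 4 — eta = 1341953.6 / 1815675.6 ≈ 0.73909 (5 s.f.)

0.73909


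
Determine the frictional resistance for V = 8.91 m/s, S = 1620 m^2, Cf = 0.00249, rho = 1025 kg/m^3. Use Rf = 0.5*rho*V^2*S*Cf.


Formula: Rf = 0.5 * rho * V^2 * S * Cf
Step 1 — V^2 = 8.91^2 = 79.3881
Step 2 — 0.5 * rho * V^2 = 0.5 * 1025 * 79.3881 = 40686.40125
Step 3 — Rf = 40686.40125 * 1620 * 0.00249 ≈ 164120 N (5 s.f.)

164120 N


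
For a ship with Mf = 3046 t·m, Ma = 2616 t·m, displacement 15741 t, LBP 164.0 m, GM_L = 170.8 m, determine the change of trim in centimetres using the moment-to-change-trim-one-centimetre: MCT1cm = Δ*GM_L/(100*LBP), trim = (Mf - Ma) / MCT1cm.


Formula: net trimming moment = Mf - Ma; MCT1cm = Δ*GM_L/(100*LBP); trim = net moment / MCT1cm
Step 1 — net trimming moment = 3046 - 2616 = 430 t·m
Step 2 — MCT1cm = 15741 * 170.8 / (100 * 164.0) = 163.9368 t·m/cm
Step 3 — trim = 430 / 163.9368 ≈ 2.6230 cm (5 s.f.)

2.6230 cm
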